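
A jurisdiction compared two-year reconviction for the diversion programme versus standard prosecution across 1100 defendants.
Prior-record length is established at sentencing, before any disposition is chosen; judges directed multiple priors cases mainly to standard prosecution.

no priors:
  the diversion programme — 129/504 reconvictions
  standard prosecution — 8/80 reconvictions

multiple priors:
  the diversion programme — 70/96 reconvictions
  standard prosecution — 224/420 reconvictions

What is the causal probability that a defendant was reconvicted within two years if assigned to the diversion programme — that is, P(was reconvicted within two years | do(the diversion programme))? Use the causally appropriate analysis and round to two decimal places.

The stratified and pooled comparisons disagree (standard prosecution wins within each prior-record length; the diversion programme wins overall), so the answer turns on the causal role of prior-record length.
The imbalance in prior-record length arose from how defendants were allocated, not from anything the disposition did; and prior-record length independently affects the outcome. The pooled gap is confounded — condition on prior-record length.
Standardising the diversion programme to the population prior-record length mix: 0.531·129/504 + 0.469·70/96 = 0.478.

0.48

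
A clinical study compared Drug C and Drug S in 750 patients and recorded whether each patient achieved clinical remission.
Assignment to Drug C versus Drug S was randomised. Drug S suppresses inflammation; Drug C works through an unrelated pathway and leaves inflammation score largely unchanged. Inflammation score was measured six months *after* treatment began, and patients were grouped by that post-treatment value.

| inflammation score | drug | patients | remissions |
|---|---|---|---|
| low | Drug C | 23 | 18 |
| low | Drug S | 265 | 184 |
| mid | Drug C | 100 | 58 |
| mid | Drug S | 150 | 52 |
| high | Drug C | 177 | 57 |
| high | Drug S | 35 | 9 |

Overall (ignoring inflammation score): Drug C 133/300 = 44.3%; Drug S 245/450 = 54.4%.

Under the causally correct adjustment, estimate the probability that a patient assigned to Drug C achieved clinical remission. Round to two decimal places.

Drug C is higher inside every inflammation score stratum but Drug S is higher in aggregate. Whether to stratify depends on how inflammation score relates to the drug.
Inflammation score lies on the pathway drug → inflammation score → outcome, so adjusting for it blocks the indirect effect. For the total causal effect of drug, use the unadjusted pooled rates.
So P(outcome | do(Drug C)) is just the pooled rate for Drug C: 133/300 = 0.443.

0.44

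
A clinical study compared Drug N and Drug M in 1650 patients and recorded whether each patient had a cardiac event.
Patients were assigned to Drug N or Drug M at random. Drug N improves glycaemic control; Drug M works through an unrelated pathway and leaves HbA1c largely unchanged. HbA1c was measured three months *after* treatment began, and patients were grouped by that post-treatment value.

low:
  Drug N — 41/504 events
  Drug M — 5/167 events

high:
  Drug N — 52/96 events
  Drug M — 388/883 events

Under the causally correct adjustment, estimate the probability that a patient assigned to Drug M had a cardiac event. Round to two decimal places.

0.37

Stratifying would compare drugs among patients the drugs themselves sorted into HbA1c groups — a form of selection on an intermediate. The unconditioned pooled rates give the total causal effect.
So P(outcome | do(Drug M)) is just the pooled rate for Drug M: 393/1050 = 0.374.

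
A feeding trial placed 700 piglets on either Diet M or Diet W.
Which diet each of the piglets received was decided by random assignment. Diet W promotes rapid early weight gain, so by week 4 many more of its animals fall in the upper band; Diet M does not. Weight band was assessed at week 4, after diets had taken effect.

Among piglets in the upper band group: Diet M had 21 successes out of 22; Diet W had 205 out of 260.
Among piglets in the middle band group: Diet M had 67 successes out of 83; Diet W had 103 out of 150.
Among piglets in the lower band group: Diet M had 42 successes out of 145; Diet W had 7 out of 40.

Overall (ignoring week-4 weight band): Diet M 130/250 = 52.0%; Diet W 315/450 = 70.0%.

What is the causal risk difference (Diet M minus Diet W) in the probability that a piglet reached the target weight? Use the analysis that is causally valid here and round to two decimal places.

-0.18

Week-4 weight band is downstream of the diet. One should not condition on a consequence of treatment, so the overall rates are the right comparison.
The causal difference is the pooled difference: 0.520 − 0.700 = -0.180.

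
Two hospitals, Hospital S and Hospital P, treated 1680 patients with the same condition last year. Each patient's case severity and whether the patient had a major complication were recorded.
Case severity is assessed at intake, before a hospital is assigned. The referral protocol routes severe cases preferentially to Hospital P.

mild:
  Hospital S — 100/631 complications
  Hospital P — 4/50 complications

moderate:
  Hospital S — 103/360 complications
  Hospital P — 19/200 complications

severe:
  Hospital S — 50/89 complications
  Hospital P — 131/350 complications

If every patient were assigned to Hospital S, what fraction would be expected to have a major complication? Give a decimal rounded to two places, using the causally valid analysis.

Case severity differs across hospitals for reasons unrelated to any effect of the hospital itself, and it separately predicts the outcome — a classic confounder. We must compare within case severity levels.
Standardising Hospital S to the population case severity mix: 0.405·100/631 + 0.333·103/360 + 0.261·50/89 = 0.306.

0.31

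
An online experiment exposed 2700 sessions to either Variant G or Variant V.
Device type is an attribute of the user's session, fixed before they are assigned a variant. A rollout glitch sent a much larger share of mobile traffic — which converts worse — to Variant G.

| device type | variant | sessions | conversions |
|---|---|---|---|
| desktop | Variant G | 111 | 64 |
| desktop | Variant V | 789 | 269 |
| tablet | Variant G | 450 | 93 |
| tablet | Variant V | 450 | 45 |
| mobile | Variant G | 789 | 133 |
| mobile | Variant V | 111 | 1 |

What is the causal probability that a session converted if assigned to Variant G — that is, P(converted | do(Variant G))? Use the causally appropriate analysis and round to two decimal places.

0.32

The stratified and pooled comparisons disagree (Variant G wins within each device type; Variant V wins overall), so the answer turns on the causal role of device type.
Device type differs across variants for reasons unrelated to any effect of the variant itself, and it separately predicts the outcome — a classic confounder. We must compare within device type levels.
Standardising Variant G to the population device type mix: 0.333·64/111 + 0.333·93/450 + 0.333·133/789 = 0.317.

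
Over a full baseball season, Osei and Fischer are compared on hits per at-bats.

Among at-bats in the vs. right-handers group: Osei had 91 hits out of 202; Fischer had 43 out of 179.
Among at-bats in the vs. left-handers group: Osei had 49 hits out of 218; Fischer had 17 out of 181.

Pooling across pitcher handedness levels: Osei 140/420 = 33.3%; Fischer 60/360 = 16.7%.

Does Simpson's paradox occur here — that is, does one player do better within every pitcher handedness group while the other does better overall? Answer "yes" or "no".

no

Within each pitcher handedness level (vs. right-handers 45.0% vs 24.0%; vs. left-handers 22.5% vs 9.4%), Osei has the higher rate every time. Pooled: 33.3% vs 16.7% — Osei has the higher rate overall. They agree.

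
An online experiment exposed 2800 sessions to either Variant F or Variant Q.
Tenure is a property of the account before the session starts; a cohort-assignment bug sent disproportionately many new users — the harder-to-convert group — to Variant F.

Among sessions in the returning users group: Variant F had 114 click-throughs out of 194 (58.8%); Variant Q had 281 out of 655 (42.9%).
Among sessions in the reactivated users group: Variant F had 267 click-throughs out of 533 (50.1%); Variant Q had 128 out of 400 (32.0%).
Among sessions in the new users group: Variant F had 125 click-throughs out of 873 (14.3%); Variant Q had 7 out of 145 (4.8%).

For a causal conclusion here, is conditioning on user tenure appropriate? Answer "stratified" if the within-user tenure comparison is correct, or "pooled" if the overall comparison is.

stratified

The imbalance in user tenure arose from how sessions were allocated, not from anything the variant did; and user tenure independently affects the outcome. The pooled gap is confounded — condition on user tenure.
Within each level — returning users: 58.8% vs 42.9%; reactivated users: 50.1% vs 32.0%; new users: 14.3% vs 4.8% — Variant F is higher every time.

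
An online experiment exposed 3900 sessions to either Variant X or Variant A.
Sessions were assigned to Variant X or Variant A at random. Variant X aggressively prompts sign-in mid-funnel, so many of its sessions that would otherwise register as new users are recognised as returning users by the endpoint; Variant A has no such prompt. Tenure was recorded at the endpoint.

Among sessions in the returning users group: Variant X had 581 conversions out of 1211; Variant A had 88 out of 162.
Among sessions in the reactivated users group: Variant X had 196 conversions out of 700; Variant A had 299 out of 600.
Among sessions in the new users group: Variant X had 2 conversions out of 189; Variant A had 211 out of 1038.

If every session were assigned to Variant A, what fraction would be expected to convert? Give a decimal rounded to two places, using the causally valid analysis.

Because the variant influences user tenure, user tenure is a post-treatment mediator, not a confounder. Stratifying on it would bias the estimate; the causal effect is the crude pooled difference.
So P(outcome | do(Variant A)) is just the pooled rate for Variant A: 598/1800 = 0.332.

0.33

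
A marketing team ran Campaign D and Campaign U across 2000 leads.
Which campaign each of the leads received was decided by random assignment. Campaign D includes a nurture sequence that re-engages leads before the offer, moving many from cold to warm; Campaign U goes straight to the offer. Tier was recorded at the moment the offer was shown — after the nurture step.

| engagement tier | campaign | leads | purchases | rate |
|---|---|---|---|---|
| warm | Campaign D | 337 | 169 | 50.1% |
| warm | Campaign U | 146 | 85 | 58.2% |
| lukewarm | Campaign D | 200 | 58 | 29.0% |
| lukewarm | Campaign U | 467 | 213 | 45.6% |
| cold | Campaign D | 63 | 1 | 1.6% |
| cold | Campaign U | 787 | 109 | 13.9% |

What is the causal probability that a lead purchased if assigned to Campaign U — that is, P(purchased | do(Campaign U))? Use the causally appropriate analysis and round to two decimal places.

0.29

Stratifying would compare campaigns among leads the campaigns themselves sorted into engagement tier groups — a form of selection on an intermediate. The unconditioned pooled rates give the total causal effect.
So P(outcome | do(Campaign U)) is just the pooled rate for Campaign U: 407/1400 = 0.291.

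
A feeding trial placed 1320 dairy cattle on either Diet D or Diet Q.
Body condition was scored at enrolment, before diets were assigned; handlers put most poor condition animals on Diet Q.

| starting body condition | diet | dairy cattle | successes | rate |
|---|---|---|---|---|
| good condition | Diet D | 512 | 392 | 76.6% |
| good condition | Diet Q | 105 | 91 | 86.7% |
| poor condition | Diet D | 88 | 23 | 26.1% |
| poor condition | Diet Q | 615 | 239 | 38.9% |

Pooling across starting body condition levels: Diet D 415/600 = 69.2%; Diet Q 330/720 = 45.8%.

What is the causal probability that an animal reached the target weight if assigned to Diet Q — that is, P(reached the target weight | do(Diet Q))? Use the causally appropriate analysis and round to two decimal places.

0.61

Diet Q is higher inside every starting body condition stratum but Diet D is higher in aggregate. Whether to stratify depends on how starting body condition relates to the diet.
Starting body condition differs across diets for reasons unrelated to any effect of the diet itself, and it separately predicts the outcome — a classic confounder. We must compare within starting body condition levels.
Standardising Diet Q to the population starting body condition mix: 0.467·91/105 + 0.533·239/615 = 0.612.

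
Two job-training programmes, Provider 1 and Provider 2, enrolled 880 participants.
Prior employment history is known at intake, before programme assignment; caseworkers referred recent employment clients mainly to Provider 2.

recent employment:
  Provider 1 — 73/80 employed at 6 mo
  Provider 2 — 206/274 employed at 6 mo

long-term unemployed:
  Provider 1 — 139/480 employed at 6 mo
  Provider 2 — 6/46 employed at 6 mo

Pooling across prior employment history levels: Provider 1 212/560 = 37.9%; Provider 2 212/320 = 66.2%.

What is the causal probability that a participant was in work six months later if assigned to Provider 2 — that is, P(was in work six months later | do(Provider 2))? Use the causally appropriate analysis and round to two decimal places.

The prior employment history-specific comparison favours Provider 1 throughout, but the pooled figures favour Provider 2. The question is whether to condition on prior employment history.
Nothing the programme does changes prior employment history; the imbalance is an allocation artefact. With prior employment history also predicting the outcome, the pooled figure is confounded, and the within-stratum comparison is the causal one.
Standardising Provider 2 to the population prior employment history mix: 0.402·206/274 + 0.598·6/46 = 0.380.

0.38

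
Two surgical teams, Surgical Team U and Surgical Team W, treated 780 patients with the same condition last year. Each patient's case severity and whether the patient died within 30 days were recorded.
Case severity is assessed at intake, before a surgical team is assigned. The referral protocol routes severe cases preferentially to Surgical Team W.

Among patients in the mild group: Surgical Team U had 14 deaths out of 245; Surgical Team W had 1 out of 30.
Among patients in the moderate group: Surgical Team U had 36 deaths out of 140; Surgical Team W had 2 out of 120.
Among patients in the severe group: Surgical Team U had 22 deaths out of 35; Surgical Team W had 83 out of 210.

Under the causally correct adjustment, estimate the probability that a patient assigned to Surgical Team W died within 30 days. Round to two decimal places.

Within every case severity level Surgical Team W has the lower rate, yet pooled Surgical Team U does — Simpson's reversal.
Case severity is set before the surgical team has any effect — it is not caused by the surgical team — and it independently drives the outcome. That makes it a confounder, so the causal comparison is within case severity levels.
Standardising Surgical Team W to the population case severity mix: 0.353·1/30 + 0.333·2/120 + 0.314·83/210 = 0.141.

0.14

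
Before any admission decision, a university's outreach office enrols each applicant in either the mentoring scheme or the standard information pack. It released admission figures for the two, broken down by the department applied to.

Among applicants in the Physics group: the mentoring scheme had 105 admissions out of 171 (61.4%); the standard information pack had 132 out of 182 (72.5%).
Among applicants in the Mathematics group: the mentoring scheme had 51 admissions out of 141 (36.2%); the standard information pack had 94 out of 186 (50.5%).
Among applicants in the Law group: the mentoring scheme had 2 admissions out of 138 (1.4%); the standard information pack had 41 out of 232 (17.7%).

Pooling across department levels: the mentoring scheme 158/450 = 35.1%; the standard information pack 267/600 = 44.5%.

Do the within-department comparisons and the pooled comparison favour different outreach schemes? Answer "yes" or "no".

no

Within each department level (Physics 61.4% vs 72.5%; Mathematics 36.2% vs 50.5%; Law 1.4% vs 17.7%), the standard information pack has the higher rate every time. Pooled: 35.1% vs 44.5% — the standard information pack has the higher rate overall. They agree.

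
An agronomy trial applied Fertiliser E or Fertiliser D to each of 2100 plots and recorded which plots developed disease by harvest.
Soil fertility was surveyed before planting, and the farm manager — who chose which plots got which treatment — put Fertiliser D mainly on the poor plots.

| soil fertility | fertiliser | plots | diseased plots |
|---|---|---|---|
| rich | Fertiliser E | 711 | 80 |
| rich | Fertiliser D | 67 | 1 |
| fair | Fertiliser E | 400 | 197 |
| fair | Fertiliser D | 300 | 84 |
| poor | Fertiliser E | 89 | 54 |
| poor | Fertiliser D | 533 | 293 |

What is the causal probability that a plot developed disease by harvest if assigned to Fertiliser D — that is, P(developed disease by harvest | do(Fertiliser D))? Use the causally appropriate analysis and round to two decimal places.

Soil fertility differs across fertilisers for reasons unrelated to any effect of the fertiliser itself, and it separately predicts the outcome — a classic confounder. We must compare within soil fertility levels.
Standardising Fertiliser D to the population soil fertility mix: 0.370·1/67 + 0.333·84/300 + 0.296·293/533 = 0.262.

0.26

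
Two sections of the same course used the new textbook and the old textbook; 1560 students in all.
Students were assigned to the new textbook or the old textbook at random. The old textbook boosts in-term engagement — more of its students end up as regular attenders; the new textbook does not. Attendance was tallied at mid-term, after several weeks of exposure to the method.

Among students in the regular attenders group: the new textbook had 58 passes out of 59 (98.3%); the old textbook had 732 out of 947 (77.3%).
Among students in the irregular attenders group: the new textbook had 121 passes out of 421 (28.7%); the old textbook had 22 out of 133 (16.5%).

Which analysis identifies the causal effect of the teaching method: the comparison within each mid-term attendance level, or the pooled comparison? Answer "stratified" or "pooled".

Stratifying would compare teaching methods among students the teaching methods themselves sorted into mid-term attendance groups — a form of selection on an intermediate. The unconditioned pooled rates give the total causal effect.
Pooled: the new textbook 37.3% vs the old textbook 69.8%; the old textbook is higher overall.

pooled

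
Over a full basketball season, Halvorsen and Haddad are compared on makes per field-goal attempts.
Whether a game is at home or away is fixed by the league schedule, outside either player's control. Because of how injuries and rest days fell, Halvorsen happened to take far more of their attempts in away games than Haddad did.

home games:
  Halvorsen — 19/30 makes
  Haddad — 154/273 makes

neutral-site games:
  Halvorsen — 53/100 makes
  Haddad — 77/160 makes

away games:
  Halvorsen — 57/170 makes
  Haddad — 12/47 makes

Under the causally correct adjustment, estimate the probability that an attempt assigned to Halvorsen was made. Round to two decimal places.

Within every game venue level Halvorsen has the higher rate, yet pooled Haddad does — Simpson's reversal.
Nothing the player does changes game venue; the imbalance is an allocation artefact. With game venue also predicting the outcome, the pooled figure is confounded, and the within-stratum comparison is the causal one.
Standardising Halvorsen to the population game venue mix: 0.388·19/30 + 0.333·53/100 + 0.278·57/170 = 0.516.

0.52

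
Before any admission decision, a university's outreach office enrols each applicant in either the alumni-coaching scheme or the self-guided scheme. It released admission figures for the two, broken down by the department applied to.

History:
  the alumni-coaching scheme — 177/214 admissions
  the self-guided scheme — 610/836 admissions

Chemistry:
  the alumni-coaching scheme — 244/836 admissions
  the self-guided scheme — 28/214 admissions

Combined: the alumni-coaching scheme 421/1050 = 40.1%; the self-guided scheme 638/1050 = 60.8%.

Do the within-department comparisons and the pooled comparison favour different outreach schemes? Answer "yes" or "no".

yes

Within each department level (History 82.7% vs 73.0%; Chemistry 29.2% vs 13.1%), the alumni-coaching scheme has the higher rate every time. Pooled: 40.1% vs 60.8% — the self-guided scheme has the higher rate overall. The two comparisons disagree.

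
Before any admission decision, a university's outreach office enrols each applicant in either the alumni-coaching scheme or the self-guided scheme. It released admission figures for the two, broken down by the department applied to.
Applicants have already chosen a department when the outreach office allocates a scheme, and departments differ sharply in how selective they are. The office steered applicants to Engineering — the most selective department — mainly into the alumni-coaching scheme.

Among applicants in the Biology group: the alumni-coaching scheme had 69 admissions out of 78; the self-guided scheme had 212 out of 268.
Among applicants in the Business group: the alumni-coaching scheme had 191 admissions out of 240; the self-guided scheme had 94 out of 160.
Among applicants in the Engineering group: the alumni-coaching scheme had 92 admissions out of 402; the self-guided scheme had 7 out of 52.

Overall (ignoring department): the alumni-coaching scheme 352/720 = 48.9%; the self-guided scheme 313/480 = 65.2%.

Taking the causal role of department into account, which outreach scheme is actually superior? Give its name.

the alumni-coaching scheme

Here department is a common cause — it drives both which outreach scheme a case falls under and the outcome. The crude comparison mixes populations; the stratum-specific rates are the causally relevant ones.
Within each level — Biology: 88.5% vs 79.1%; Business: 79.6% vs 58.8%; Engineering: 22.9% vs 13.5% — the alumni-coaching scheme is higher every time.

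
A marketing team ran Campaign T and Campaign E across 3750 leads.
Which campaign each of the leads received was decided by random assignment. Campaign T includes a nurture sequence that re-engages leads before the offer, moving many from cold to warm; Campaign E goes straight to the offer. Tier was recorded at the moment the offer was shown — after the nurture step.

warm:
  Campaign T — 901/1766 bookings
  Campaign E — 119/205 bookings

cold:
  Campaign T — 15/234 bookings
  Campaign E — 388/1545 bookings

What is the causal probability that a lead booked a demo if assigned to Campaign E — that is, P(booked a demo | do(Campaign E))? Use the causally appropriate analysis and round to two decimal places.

0.29

Because the campaign influences engagement tier, engagement tier is a post-treatment mediator, not a confounder. Stratifying on it would bias the estimate; the causal effect is the crude pooled difference.
So P(outcome | do(Campaign E)) is just the pooled rate for Campaign E: 507/1750 = 0.290.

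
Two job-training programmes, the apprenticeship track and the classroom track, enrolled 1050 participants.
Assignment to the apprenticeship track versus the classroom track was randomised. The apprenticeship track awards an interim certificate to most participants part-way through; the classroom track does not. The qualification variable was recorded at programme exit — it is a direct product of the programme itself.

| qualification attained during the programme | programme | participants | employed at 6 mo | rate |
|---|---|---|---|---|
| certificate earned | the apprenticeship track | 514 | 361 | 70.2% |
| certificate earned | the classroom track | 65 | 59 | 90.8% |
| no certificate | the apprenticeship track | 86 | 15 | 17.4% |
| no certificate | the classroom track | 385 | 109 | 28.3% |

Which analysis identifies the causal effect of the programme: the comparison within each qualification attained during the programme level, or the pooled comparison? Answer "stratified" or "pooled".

pooled

Qualification attained during the programme is downstream of the programme. One should not condition on a consequence of treatment, so the overall rates are the right comparison.
Pooled: the apprenticeship track 62.7% vs the classroom track 37.3%; the apprenticeship track is higher overall.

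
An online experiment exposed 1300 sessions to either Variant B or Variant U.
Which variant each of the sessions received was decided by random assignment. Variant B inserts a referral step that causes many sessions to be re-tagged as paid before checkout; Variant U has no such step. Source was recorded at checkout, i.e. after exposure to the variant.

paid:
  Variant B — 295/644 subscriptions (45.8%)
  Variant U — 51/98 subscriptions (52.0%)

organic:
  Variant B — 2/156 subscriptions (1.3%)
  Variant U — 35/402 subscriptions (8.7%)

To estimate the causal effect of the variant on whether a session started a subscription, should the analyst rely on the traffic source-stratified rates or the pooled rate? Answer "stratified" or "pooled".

pooled

The stratified and pooled comparisons disagree (Variant U wins within each traffic source; Variant B wins overall), so the answer turns on the causal role of traffic source.
Traffic source is recorded after the variant and is itself shifted by it — it sits on the causal path from variant to outcome. Conditioning on a mediator would strip out part of the effect we want; the pooled comparison gives the total causal effect.
Pooled: Variant B 37.1% vs Variant U 17.2%; Variant B is higher overall.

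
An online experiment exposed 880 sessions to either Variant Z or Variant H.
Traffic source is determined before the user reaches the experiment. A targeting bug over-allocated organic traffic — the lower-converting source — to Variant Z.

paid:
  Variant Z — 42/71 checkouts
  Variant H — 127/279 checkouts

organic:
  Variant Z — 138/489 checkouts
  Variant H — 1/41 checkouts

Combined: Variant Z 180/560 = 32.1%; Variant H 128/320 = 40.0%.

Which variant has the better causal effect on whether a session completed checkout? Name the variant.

Variant Z

Traffic source satisfies the back-door criterion: it is not a descendant of the variant, and it blocks the spurious path from variant to outcome. Adjusting for it (i.e., using the within-traffic source rates) gives the causal effect.
Within each level — paid: 59.2% vs 45.5%; organic: 28.2% vs 2.4% — Variant Z is higher every time.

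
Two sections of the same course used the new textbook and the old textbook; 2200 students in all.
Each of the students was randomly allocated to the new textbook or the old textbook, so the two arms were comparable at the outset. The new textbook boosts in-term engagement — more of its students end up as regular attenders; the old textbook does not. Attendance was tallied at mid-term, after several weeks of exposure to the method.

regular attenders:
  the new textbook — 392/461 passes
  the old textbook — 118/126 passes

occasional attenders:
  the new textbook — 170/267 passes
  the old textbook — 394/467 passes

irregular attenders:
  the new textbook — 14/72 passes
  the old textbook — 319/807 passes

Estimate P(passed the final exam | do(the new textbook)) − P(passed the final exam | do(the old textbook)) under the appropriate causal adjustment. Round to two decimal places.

+0.13

The mid-term attendance-specific comparison favours the old textbook throughout, but the pooled figures favour the new textbook. The question is whether to condition on mid-term attendance.
Mid-term attendance here is a post-treatment variable shaped by the teaching method; conditioning on it would introduce bias rather than remove it. The overall comparison is the causal one.
The causal difference is the pooled difference: 0.720 − 0.594 = +0.126.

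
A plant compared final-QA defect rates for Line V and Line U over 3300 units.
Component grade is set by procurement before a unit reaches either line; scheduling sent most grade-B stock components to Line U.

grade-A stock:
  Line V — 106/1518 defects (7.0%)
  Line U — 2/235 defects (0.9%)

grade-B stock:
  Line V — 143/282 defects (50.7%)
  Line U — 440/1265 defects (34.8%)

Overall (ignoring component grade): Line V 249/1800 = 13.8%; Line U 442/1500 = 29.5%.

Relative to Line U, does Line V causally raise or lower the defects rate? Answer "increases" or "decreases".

increases

Since component grade is a pre-existing factor (not a product of the line) and it affects the outcome on its own, it is a confounder. The stratified rates, not the pooled rate, identify the causal effect.
Within each level — grade-A stock: 7.0% vs 0.9%; grade-B stock: 50.7% vs 34.8% — Line U is lower every time.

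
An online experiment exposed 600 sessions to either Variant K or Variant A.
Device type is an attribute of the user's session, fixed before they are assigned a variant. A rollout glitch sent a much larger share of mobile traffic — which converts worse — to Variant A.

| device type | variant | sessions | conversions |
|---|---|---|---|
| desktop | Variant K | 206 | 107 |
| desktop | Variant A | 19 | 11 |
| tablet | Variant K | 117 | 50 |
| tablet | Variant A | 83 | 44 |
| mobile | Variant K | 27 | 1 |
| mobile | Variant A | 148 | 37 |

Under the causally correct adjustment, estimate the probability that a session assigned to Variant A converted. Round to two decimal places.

0.47

The device type-specific comparison favours Variant A throughout, but the pooled figures favour Variant K. The question is whether to condition on device type.
Device type differs across variants for reasons unrelated to any effect of the variant itself, and it separately predicts the outcome — a classic confounder. We must compare within device type levels.
Standardising Variant A to the population device type mix: 0.375·11/19 + 0.333·44/83 + 0.292·37/148 = 0.467.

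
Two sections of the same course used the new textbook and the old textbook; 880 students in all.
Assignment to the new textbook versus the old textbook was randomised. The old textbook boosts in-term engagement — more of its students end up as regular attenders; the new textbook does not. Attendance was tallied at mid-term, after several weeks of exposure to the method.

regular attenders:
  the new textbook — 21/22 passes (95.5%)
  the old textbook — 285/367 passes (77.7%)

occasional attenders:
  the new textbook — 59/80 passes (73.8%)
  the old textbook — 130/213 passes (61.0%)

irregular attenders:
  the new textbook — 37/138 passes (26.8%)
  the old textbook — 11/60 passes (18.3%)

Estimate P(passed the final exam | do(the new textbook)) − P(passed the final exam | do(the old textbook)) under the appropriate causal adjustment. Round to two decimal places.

-0.18

the new textbook is higher inside every mid-term attendance stratum but the old textbook is higher in aggregate. Whether to stratify depends on how mid-term attendance relates to the teaching method.
Mid-term attendance lies on the pathway teaching method → mid-term attendance → outcome, so adjusting for it blocks the indirect effect. For the total causal effect of teaching method, use the unadjusted pooled rates.
The causal difference is the pooled difference: 0.487 − 0.666 = -0.178.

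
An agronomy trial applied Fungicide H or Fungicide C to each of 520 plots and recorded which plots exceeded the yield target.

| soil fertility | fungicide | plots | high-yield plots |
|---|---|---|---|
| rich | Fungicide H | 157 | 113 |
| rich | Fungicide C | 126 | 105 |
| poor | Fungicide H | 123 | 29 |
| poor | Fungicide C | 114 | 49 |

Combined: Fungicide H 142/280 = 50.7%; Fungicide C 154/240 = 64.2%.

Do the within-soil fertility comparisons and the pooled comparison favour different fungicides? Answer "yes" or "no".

no

Within each soil fertility level (rich 72.0% vs 83.3%; poor 23.6% vs 43.0%), Fungicide C has the higher rate every time. Pooled: 50.7% vs 64.2% — Fungicide C has the higher rate overall. They agree.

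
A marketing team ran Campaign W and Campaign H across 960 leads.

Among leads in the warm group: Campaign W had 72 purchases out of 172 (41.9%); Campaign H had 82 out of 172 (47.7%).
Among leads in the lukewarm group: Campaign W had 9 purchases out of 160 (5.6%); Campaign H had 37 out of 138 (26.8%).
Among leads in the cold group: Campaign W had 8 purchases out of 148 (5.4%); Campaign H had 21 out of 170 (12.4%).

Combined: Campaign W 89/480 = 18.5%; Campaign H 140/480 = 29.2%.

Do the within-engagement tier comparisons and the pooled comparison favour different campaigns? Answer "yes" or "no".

no

Within each engagement tier level (warm 41.9% vs 47.7%; lukewarm 5.6% vs 26.8%; cold 5.4% vs 12.4%), Campaign H has the higher rate every time. Pooled: 18.5% vs 29.2% — Campaign H has the higher rate overall. They agree.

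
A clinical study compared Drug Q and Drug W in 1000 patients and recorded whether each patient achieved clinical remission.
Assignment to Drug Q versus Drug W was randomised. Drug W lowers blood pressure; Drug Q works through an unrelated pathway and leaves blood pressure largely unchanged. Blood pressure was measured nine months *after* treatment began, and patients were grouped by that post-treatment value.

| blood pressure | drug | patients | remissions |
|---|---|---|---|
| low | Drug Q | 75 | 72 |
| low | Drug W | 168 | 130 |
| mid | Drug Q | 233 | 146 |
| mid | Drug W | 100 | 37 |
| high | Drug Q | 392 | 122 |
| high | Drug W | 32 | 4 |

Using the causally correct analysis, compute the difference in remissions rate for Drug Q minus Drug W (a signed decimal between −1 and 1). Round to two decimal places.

Within every blood pressure level Drug Q has the higher rate, yet pooled Drug W does — Simpson's reversal.
Stratifying would compare drugs among patients the drugs themselves sorted into blood pressure groups — a form of selection on an intermediate. The unconditioned pooled rates give the total causal effect.
The causal difference is the pooled difference: 0.486 − 0.570 = -0.084.

-0.08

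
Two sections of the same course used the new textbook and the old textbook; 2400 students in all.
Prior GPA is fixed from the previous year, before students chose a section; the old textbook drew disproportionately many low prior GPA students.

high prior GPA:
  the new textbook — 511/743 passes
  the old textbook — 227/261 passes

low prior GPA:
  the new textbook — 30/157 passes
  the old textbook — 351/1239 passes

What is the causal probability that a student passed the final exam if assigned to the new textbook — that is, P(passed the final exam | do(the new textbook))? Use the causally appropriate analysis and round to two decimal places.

0.40

The imbalance in prior GPA band arose from how students were allocated, not from anything the teaching method did; and prior GPA band independently affects the outcome. The pooled gap is confounded — condition on prior GPA band.
Standardising the new textbook to the population prior GPA band mix: 0.418·511/743 + 0.582·30/157 = 0.399.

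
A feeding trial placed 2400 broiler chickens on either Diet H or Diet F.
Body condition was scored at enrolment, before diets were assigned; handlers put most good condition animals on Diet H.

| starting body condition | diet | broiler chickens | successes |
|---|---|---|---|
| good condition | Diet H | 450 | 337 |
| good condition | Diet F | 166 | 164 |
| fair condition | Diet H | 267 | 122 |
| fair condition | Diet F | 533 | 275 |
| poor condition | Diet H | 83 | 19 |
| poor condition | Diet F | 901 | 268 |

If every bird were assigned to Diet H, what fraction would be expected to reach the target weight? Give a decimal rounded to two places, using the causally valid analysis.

0.44

The starting body condition-specific comparison favours Diet F throughout, but the pooled figures favour Diet H. The question is whether to condition on starting body condition.
Here starting body condition is a common cause — it drives both which diet a case falls under and the outcome. The crude comparison mixes populations; the stratum-specific rates are the causally relevant ones.
Standardising Diet H to the population starting body condition mix: 0.257·337/450 + 0.333·122/267 + 0.410·19/83 = 0.438.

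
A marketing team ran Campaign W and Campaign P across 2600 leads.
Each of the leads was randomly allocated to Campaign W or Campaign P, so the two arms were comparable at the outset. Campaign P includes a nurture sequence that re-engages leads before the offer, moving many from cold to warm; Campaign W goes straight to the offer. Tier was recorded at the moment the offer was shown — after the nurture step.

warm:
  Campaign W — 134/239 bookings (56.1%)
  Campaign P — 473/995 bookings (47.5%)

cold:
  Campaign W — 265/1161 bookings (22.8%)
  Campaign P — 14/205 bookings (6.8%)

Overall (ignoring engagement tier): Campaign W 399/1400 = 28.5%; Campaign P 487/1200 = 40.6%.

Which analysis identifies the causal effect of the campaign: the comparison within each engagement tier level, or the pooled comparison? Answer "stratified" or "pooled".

Engagement tier here is a post-treatment variable shaped by the campaign; conditioning on it would introduce bias rather than remove it. The overall comparison is the causal one.
Pooled: Campaign W 28.5% vs Campaign P 40.6%; Campaign P is higher overall.

pooled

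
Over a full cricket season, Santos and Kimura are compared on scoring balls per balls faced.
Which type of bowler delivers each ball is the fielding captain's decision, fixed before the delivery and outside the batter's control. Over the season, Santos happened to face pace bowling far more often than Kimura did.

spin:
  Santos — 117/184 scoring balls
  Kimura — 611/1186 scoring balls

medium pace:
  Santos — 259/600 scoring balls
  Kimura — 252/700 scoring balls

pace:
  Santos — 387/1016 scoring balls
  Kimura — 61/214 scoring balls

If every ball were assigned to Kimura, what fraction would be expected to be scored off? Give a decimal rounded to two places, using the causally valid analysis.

Here bowling type is a common cause — it drives both which player a case falls under and the outcome. The crude comparison mixes populations; the stratum-specific rates are the causally relevant ones.
Standardising Kimura to the population bowling type mix: 0.351·611/1186 + 0.333·252/700 + 0.315·61/214 = 0.391.

0.39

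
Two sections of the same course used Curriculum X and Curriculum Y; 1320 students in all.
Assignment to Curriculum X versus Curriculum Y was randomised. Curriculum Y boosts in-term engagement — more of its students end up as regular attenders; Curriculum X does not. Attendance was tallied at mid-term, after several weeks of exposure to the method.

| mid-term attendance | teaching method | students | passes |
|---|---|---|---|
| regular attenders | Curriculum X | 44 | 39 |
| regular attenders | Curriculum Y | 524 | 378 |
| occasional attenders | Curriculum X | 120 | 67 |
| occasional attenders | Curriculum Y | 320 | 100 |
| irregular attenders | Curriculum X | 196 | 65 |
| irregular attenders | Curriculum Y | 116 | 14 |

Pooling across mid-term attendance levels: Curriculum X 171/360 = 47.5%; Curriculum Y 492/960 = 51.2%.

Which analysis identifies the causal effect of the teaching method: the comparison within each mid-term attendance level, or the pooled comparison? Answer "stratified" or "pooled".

Stratifying would compare teaching methods among students the teaching methods themselves sorted into mid-term attendance groups — a form of selection on an intermediate. The unconditioned pooled rates give the total causal effect.
Pooled: Curriculum X 47.5% vs Curriculum Y 51.2%; Curriculum Y is higher overall.

pooled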